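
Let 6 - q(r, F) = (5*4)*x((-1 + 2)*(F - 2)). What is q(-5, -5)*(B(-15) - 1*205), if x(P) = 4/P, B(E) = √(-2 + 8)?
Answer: -25010/7 + 122*√6/7 ≈ -3530.2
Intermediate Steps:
B(E) = √6
q(r, F) = 6 - 80/(-2 + F) (q(r, F) = 6 - 5*4*4/(((-1 + 2)*(F - 2))) = 6 - 20*4/((1*(-2 + F))) = 6 - 20*4/(-2 + F) = 6 - 80/(-2 + F))
q(-5, -5)*(B(-15) - 1*205) = (2*(-46 + 3*(-5))/(-2 - 5))*(√6 - 1*205) = (2*(-46 - 15)/(-7))*(√6 - 205) = (2*(-⅐)*(-61))*(-205 + √6) = 122*(-205 + √6)/7 = -25010/7 + 122*√6/7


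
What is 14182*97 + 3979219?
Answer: 5354873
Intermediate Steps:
14182*97 + 3979219 = 1375654 + 3979219 = 5354873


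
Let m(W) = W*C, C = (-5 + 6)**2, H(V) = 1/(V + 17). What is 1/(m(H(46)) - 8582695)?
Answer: -63/540709784 ≈ -1.1651e-7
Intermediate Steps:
H(V) = 1/(17 + V)
C = 1 (C = 1**2 = 1)
m(W) = W (m(W) = W*1 = W)
1/(m(H(46)) - 8582695) = 1/(1/(17 + 46) - 8582695) = 1/(1/63 - 8582695) = 1/(-540709784/63) = -63/540709784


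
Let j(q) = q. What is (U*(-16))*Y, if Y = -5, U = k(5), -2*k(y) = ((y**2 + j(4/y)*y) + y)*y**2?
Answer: -34000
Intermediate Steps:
k(y) = -y**2*(4 + y + y**2)/2 (k(y) = -((y**2 + (4/y)*y) + y)*y**2/2 = -((y**2 + 4) + y)*y**2/2 = -((4 + y**2) + y)*y**2/2 = -(4 + y + y**2)*y**2/2 = -y**2*(4 + y + y**2)/2)
U = -425 (U = (1/2)*5**2*(-4 - 1*5*(1 + 5)) = (1/2)*25*(-4 - 1*5*6) = (1/2)*25*(-4 - 30) = (1/2)*25*(-34) = -425)
(U*(-16))*Y = -425*(-16)*(-5) = 6800*(-5) = -34000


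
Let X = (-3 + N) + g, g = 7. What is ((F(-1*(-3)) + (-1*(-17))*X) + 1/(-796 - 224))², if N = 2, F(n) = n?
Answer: 11470195801/1040400 ≈ 11025.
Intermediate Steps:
X = 6 (X = (-3 + 2) + 7 = -1 + 7 = 6)
((F(-1*(-3)) + (-1*(-17))*X) + 1/(-796 - 224))² = ((-1*(-3) - 1*(-17)*6) + 1/(-796 - 224))² = ((3 + 17*6) + 1/(-1020))² = ((3 + 102) - 1/1020)² = (105 - 1/1020)² = (107099/1020)² = 11470195801/1040400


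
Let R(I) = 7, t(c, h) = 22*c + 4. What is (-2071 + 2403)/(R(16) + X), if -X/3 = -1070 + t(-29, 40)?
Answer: 332/5119 ≈ 0.064856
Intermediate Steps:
t(c, h) = 4 + 22*c
X = 5112 (X = -3*(-1070 + (4 + 22*(-29))) = -3*(-1070 + (4 - 638)) = -3*(-1070 - 634) = -3*(-1704) = 5112)
(-2071 + 2403)/(R(16) + X) = (-2071 + 2403)/(7 + 5112) = 332/5119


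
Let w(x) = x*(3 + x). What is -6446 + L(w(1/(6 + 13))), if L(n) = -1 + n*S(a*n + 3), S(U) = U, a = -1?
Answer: -840120037/130321 ≈ -6446.5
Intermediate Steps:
L(n) = -1 + n*(3 - n) (L(n) = -1 + n*(-n + 3) = -1 + n*(3 - n))
-6446 + L(w(1/(6 + 13))) = -6446 + (-1 - (3 + 1/(6 + 13))/(6 + 13)*(-3 + (3 + 1/(6 + 13))/(6 + 13))) = -6446 + (-1 - (3 + 1/19)/19*(-3 + (3 + 1/19)/19)) = -6446 + (-1 - (1/19)*(58/19)*(-3 + (1/19)*(58/19))) = -6446 + (-1 - 1*58/361*(-3 + 58/361)) = -6446 + (-1 - 1*58/361*(-1025/361)) = -6446 + (-1 + 59450/130321) = -6446 - 70871/130321 = -840120037/130321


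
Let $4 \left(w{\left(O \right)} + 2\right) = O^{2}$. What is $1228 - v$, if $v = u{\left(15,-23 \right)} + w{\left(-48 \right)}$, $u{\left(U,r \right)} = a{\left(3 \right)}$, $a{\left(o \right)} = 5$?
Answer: $649$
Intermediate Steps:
$u{\left(U,r \right)} = 5$
$w{\left(O \right)} = -2 + \frac{O^{2}}{4}$
$v = 579$ ($v = 5 - \left(2 - \frac{\left(-48\right)^{2}}{4}\right) = 5 + \left(-2 + \frac{1}{4} \cdot 2304\right) = 5 + \left(-2 + 576\right) = 5 + 574 = 579$)
$1228 - v = 1228 - 579 = 649$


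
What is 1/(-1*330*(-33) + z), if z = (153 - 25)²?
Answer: 1/27274 ≈ 3.6665e-5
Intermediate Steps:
z = 16384 (z = 128² = 16384)
1/(-1*330*(-33) + z) = 1/(-1*330*(-33) + 16384) = 1/(-330*(-33) + 16384) = 1/(10890 + 16384) = 1/27274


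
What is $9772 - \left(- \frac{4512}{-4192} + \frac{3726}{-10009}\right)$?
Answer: $\frac{12811918025}{1311179} \approx 9771.3$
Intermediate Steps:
$9772 - \left(- \frac{4512}{-4192} + \frac{3726}{-10009}\right) = 9772 - \left(\left(-4512\right) \left(- \frac{1}{4192}\right) + 3726 \left(- \frac{1}{10009}\right)\right) = 9772 - \left(\frac{141}{131} - \frac{3726}{10009}\right) = 9772 - \frac{923163}{1311179} = \frac{12811918025}{1311179}$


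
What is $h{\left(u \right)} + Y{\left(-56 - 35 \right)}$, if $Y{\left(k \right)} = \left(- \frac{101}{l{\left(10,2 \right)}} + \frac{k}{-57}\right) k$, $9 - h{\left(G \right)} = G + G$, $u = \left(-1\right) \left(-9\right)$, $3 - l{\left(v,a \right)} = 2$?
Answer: $\frac{515093}{57} \approx 9036.7$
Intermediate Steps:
$l{\left(v,a \right)} = 1$ ($l{\left(v,a \right)} = 3 - 2 = 1$)
$u = 9$
$h{\left(G \right)} = 9 - 2 G$ ($h{\left(G \right)} = 9 - \left(G + G\right) = 9 - 2 G$)
$Y{\left(k \right)} = k \left(-101 - \frac{k}{57}\right)$ ($Y{\left(k \right)} = \left(- \frac{101}{1} + \frac{k}{-57}\right) k = \left(\left(-101\right) 1 + k \left(- \frac{1}{57}\right)\right) k = \left(-101 - \frac{k}{57}\right) k = k \left(-101 - \frac{k}{57}\right)$)
$h{\left(u \right)} + Y{\left(-56 - 35 \right)} = \left(9 - 18\right) + \frac{\left(-56 - 35\right) \left(-5757 - \left(-56 - 35\right)\right)}{57} = \left(9 - 18\right) + \frac{1}{57} \left(-91\right) \left(-5757 - -91\right) = -9 + \frac{1}{57} \left(-91\right) \left(-5757 + 91\right) = -9 + \frac{1}{57} \left(-91\right) \left(-5666\right) = -9 + \frac{515606}{57} = \frac{515093}{57}$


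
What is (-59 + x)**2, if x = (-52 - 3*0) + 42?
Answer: 4761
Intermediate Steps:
x = -10 (x = (-52 + 0) + 42 = -52 + 42 = -10)
(-59 + x)**2 = (-59 - 10)**2 = (-69)**2 = 4761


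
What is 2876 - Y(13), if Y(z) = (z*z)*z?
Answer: 679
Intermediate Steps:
Y(z) = z**3 (Y(z) = z**2*z = z**3)
2876 - Y(13) = 2876 - 1*13**3 = 2876 - 1*2197 = 2876 - 2197 = 679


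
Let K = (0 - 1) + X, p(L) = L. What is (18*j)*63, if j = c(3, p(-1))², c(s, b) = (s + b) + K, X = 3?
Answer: 18144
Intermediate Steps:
K = 2 (K = (0 - 1) + 3 = -1 + 3 = 2)
c(s, b) = 2 + b + s (c(s, b) = (s + b) + 2 = (b + s) + 2 = 2 + b + s)
j = 16 (j = (2 - 1 + 3)² = 4² = 16)
(18*j)*63 = (18*16)*63 = 288*63 = 18144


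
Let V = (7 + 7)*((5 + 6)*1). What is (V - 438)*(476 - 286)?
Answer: -53960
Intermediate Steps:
V = 154 (V = 14*(11*1) = 14*11 = 154)
(V - 438)*(476 - 286) = (154 - 438)*(476 - 286) = -284*190 = -53960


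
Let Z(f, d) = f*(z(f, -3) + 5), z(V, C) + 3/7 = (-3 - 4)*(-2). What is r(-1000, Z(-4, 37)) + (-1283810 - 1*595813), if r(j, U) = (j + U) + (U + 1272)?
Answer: -13156497/7 ≈ -1.8795e+6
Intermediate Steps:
z(V, C) = 95/7 (z(V, C) = -3/7 + (-3 - 4)*(-2) = -3/7 - 7*(-2) = -3/7 + 14 = 95/7)
Z(f, d) = 130*f/7 (Z(f, d) = f*(95/7 + 5) = f*(130/7) = 130*f/7)
r(j, U) = 1272 + j + 2*U (r(j, U) = (U + j) + (1272 + U) = 1272 + j + 2*U)
r(-1000, Z(-4, 37)) + (-1283810 - 1*595813) = (1272 - 1000 + 2*((130/7)*(-4))) + (-1283810 - 1*595813) = (1272 - 1000 + 2*(-520/7)) + (-1283810 - 595813) = (1272 - 1000 - 1040/7) - 1879623 = 864/7 - 1879623 = -13156497/7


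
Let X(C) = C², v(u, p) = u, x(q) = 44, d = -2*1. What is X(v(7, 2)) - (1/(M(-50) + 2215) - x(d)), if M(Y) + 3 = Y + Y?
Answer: 196415/2112 ≈ 93.000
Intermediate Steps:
d = -2
M(Y) = -3 + 2*Y (M(Y) = -3 + (Y + Y) = -3 + 2*Y)
X(v(7, 2)) - (1/(M(-50) + 2215) - x(d)) = 7² - (1/((-3 + 2*(-50)) + 2215) - 1*44) = 49 - (1/((-3 - 100) + 2215) - 44) = 49 - (1/(-103 + 2215) - 44) = 49 - (1/2112 - 44) = 49 - 1*(-92927/2112) = 49 + 92927/2112 = 196415/2112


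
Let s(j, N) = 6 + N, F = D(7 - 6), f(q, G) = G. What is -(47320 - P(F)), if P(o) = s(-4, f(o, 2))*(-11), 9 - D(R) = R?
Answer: -47408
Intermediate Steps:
D(R) = 9 - R
F = 8 (F = 9 - (7 - 6) = 9 - 1*1 = 9 - 1 = 8)
P(o) = -88 (P(o) = (6 + 2)*(-11) = 8*(-11) = -88)
-(47320 - P(F)) = -(47320 - 1*(-88)) = -(47320 + 88) = -1*47408 = -47408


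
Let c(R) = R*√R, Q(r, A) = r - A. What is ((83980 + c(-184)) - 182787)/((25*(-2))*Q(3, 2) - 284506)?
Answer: 98807/284556 + 4*I*√46/3093 ≈ 0.34723 + 0.0087712*I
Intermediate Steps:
c(R) = R^(3/2)
((83980 + c(-184)) - 182787)/((25*(-2))*Q(3, 2) - 284506) = ((83980 + (-184)^(3/2)) - 182787)/((25*(-2))*(3 - 1*2) - 284506) = ((83980 - 368*I*√46) - 182787)/(-50*(3 - 2) - 284506) = (-98807 - 368*I*√46)/(-50*1 - 284506) = (-98807 - 368*I*√46)/(-50 - 284506) = (-98807 - 368*I*√46)/(-284556) = (-98807 - 368*I*√46)*(-1/284556) = 98807/284556 + 4*I*√46/3093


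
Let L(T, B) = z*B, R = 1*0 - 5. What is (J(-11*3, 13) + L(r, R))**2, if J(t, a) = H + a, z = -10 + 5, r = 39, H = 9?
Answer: 2209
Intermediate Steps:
z = -5
R = -5 (R = 0 - 5 = -5)
J(t, a) = 9 + a
L(T, B) = -5*B
(J(-11*3, 13) + L(r, R))**2 = ((9 + 13) - 5*(-5))**2 = (22 + 25)**2 = 47**2 = 2209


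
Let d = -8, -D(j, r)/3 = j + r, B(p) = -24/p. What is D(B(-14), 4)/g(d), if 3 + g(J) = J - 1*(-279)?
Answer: -30/469 ≈ -0.063966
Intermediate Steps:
D(j, r) = -3*j - 3*r (D(j, r) = -3*(j + r) = -3*j - 3*r)
g(J) = 276 + J (g(J) = -3 + (J - 1*(-279)) = -3 + (J + 279) = -3 + (279 + J) = 276 + J)
D(B(-14), 4)/g(d) = (-(-72)/(-14) - 3*4)/(276 - 8) = (-(-72)*(-1)/14 - 12)/268 = (-3*12/7 - 12)*(1/268) = (-36/7 - 12)*(1/268) = -120/7*1/268 = -30/469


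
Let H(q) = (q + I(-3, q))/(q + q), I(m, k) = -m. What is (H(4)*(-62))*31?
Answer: -6727/4 ≈ -1681.8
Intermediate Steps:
H(q) = (3 + q)/(2*q) (H(q) = (q - 1*(-3))/(q + q) = (q + 3)/((2*q)) = (3 + q)*(1/(2*q)) = (3 + q)/(2*q))
(H(4)*(-62))*31 = (((½)*(3 + 4)/4)*(-62))*31 = (((½)*(¼)*7)*(-62))*31 = ((7/8)*(-62))*31 = -217/4*31 = -6727/4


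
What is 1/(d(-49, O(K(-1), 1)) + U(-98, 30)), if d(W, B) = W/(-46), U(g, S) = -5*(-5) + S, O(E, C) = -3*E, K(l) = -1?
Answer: 46/2579 ≈ 0.017836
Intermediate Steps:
U(g, S) = 25 + S
d(W, B) = -W/46 (d(W, B) = W*(-1/46) = -W/46)
1/(d(-49, O(K(-1), 1)) + U(-98, 30)) = 1/(-1/46*(-49) + (25 + 30)) = 1/(49/46 + 55) = 1/(2579/46) = 46/2579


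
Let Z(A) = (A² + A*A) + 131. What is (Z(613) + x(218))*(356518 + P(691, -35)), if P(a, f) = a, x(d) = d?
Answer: 268580803383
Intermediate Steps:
Z(A) = 131 + 2*A² (Z(A) = (A² + A²) + 131 = 2*A² + 131 = 131 + 2*A²)
(Z(613) + x(218))*(356518 + P(691, -35)) = ((131 + 2*613²) + 218)*(356518 + 691) = ((131 + 2*375769) + 218)*357209 = ((131 + 751538) + 218)*357209 = (751669 + 218)*357209 = 751887*357209 = 268580803383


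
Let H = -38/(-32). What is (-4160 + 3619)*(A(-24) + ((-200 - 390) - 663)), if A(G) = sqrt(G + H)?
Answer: 677873 - 541*I*sqrt(365)/4 ≈ 6.7787e+5 - 2583.9*I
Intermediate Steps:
H = 19/16 (H = -38*(-1/32) = 19/16 ≈ 1.1875)
A(G) = sqrt(19/16 + G) (A(G) = sqrt(G + 19/16) = sqrt(19/16 + G))
(-4160 + 3619)*(A(-24) + ((-200 - 390) - 663)) = (-4160 + 3619)*(sqrt(19 + 16*(-24))/4 + ((-200 - 390) - 663)) = -541*(sqrt(19 - 384)/4 + (-590 - 663)) = -541*(sqrt(-365)/4 - 1253) = -541*((I*sqrt(365))/4 - 1253) = -541*(I*sqrt(365)/4 - 1253) = -541*(-1253 + I*sqrt(365)/4) = 677873 - 541*I*sqrt(365)/4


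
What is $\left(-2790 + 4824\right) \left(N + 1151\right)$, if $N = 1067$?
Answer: $4511412$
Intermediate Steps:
$\left(-2790 + 4824\right) \left(N + 1151\right) = \left(-2790 + 4824\right) \left(1067 + 1151\right) = 2034 \cdot 2218 = 4511412$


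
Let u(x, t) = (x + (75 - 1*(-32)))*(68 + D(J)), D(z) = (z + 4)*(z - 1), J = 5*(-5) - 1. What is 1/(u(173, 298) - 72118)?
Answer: 1/113242 ≈ 8.8306e-6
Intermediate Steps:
J = -26 (J = -25 - 1 = -26)
D(z) = (-1 + z)*(4 + z) (D(z) = (4 + z)*(-1 + z) = (-1 + z)*(4 + z))
u(x, t) = 70834 + 662*x (u(x, t) = (x + (75 - 1*(-32)))*(68 + (-4 + (-26)² + 3*(-26))) = (x + (75 + 32))*(68 + (-4 + 676 - 78)) = (x + 107)*(68 + 594) = (107 + x)*662 = 70834 + 662*x)
1/(u(173, 298) - 72118) = 1/((70834 + 662*173) - 72118) = 1/((70834 + 114526) - 72118) = 1/(185360 - 72118) = 1/113242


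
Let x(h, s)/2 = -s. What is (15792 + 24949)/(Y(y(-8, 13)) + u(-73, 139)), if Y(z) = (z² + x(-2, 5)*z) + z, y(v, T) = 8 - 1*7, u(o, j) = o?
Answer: -40741/81 ≈ -502.98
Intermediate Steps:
x(h, s) = -2*s (x(h, s) = 2*(-s) = -2*s)
y(v, T) = 1 (y(v, T) = 8 - 7 = 1)
Y(z) = z² - 9*z (Y(z) = (z² + (-2*5)*z) + z = (z² - 10*z) + z = z² - 9*z)
(15792 + 24949)/(Y(y(-8, 13)) + u(-73, 139)) = (15792 + 24949)/(1*(-9 + 1) - 73) = 40741/(1*(-8) - 73) = 40741/(-8 - 73) = 40741/(-81) = 40741*(-1/81) = -40741/81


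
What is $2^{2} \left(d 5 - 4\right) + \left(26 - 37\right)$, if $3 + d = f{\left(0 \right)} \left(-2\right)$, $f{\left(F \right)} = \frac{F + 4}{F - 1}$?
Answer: $73$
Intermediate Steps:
$f{\left(F \right)} = \frac{4 + F}{-1 + F}$
$d = 5$ ($d = -3 + \frac{4 + 0}{-1 + 0} \left(-2\right) = -3 + \frac{1}{-1} \cdot 4 \left(-2\right) = -3 + \left(-1\right) 4 \left(-2\right) = -3 - -8 = -3 + 8 = 5$)
$2^{2} \left(d 5 - 4\right) + \left(26 - 37\right) = 2^{2} \left(5 \cdot 5 - 4\right) + \left(26 - 37\right) = 4 \left(25 - 4\right) + \left(26 - 37\right) = 4 \cdot 21 - 11 = 84 - 11 = 73$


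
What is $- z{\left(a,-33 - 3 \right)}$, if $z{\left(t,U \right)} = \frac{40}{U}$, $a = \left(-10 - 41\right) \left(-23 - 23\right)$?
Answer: $\frac{10}{9} \approx 1.1111$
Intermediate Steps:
$a = 2346$ ($a = \left(-51\right) \left(-46\right) = 2346$)
$- z{\left(a,-33 - 3 \right)} = - \frac{40}{-33 - 3} = - \frac{40}{-36} = - \frac{40 \left(-1\right)}{36} = \left(-1\right) \left(- \frac{10}{9}\right) = \frac{10}{9}$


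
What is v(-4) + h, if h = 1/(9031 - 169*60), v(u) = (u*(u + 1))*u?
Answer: -53233/1109 ≈ -48.001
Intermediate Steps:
v(u) = u²*(1 + u) (v(u) = (u*(1 + u))*u = u²*(1 + u))
h = -1/1109 (h = 1/(9031 - 10140) = 1/(-1109) = -1/1109 ≈ -0.00090171)
v(-4) + h = (-4)²*(1 - 4) - 1/1109 = 16*(-3) - 1/1109 = -48 - 1/1109 = -53233/1109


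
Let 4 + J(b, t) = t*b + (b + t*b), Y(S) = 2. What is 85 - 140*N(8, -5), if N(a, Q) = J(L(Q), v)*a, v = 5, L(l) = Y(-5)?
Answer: -20075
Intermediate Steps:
L(l) = 2
J(b, t) = -4 + b + 2*b*t (J(b, t) = -4 + (t*b + (b + t*b)) = -4 + (b*t + (b + b*t)) = -4 + (b + 2*b*t) = -4 + b + 2*b*t)
N(a, Q) = 18*a (N(a, Q) = (-4 + 2 + 2*2*5)*a = (-4 + 2 + 20)*a = 18*a)
85 - 140*N(8, -5) = 85 - 2520*8 = 85 - 140*144 = 85 - 20160 = -20075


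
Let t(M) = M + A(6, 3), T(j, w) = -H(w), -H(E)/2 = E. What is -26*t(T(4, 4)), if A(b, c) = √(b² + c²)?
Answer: -208 - 78*√5 ≈ -382.41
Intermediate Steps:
H(E) = -2*E
T(j, w) = 2*w (T(j, w) = -(-2)*w = 2*w)
t(M) = M + 3*√5 (t(M) = M + √(6² + 3²) = M + √(36 + 9) = M + √45 = M + 3*√5)
-26*t(T(4, 4)) = -26*(2*4 + 3*√5) = -26*(8 + 3*√5) = -208 - 78*√5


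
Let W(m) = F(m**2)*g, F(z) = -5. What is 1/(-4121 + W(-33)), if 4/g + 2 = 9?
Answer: -7/28867 ≈ -0.00024249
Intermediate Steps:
g = 4/7 (g = 4/(-2 + 9) = 4/7 ≈ 0.57143)
W(m) = -20/7 (W(m) = -5*4/7 = -20/7)
1/(-4121 + W(-33)) = 1/(-4121 - 20/7) = 1/(-28867/7) = -7/28867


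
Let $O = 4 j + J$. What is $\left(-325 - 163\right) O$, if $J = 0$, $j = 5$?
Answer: $-9760$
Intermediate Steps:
$O = 20$ ($O = 4 \cdot 5 + 0 = 20 + 0 = 20$)
$\left(-325 - 163\right) O = \left(-325 - 163\right) 20 = \left(-488\right) 20 = -9760$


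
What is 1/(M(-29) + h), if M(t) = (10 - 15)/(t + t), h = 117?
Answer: 58/6791 ≈ 0.0085407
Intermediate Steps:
M(t) = -5/(2*t) (M(t) = -5*1/(2*t) = -5/(2*t))
1/(M(-29) + h) = 1/(-5/2/(-29) + 117) = 1/(-5/2*(-1/29) + 117) = 1/(5/58 + 117) = 1/(6791/58) = 58/6791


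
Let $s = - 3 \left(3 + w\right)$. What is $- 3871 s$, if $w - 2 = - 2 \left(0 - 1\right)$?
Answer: $81291$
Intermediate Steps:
$w = 4$ ($w = 2 - 2 \left(0 - 1\right) = 2 - -2 = 2 + 2 = 4$)
$s = -21$ ($s = - 3 \left(3 + 4\right) = \left(-3\right) 7 = -21$)
$- 3871 s = \left(-3871\right) \left(-21\right) = 81291$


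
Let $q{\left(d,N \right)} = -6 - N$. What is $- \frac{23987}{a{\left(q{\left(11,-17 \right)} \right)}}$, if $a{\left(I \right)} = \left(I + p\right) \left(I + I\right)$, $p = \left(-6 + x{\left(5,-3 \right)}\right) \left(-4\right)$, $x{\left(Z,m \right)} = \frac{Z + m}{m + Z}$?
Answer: $- \frac{23987}{682} \approx -35.172$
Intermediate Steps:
$x{\left(Z,m \right)} = 1$ ($x{\left(Z,m \right)} = \frac{Z + m}{Z + m} = 1$)
$p = 20$ ($p = \left(-6 + 1\right) \left(-4\right) = \left(-5\right) \left(-4\right) = 20$)
$a{\left(I \right)} = 2 I \left(20 + I\right)$ ($a{\left(I \right)} = \left(I + 20\right) \left(I + I\right) = \left(20 + I\right) 2 I = 2 I \left(20 + I\right)$)
$- \frac{23987}{a{\left(q{\left(11,-17 \right)} \right)}} = - \frac{23987}{2 \left(-6 - -17\right) \left(20 - -11\right)} = - \frac{23987}{2 \left(-6 + 17\right) \left(20 + \left(-6 + 17\right)\right)} = - \frac{23987}{2 \cdot 11 \left(20 + 11\right)} = - \frac{23987}{2 \cdot 11 \cdot 31} = - \frac{23987}{682}$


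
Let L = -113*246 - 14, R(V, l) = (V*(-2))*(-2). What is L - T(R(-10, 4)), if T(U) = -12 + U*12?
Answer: -27320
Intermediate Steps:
R(V, l) = 4*V (R(V, l) = -2*V*(-2) = 4*V)
T(U) = -12 + 12*U
L = -27812 (L = -27798 - 14 = -27812)
L - T(R(-10, 4)) = -27812 - (-12 + 12*(4*(-10))) = -27812 - (-12 + 12*(-40)) = -27812 - (-12 - 480) = -27812 - 1*(-492) = -27812 + 492 = -27320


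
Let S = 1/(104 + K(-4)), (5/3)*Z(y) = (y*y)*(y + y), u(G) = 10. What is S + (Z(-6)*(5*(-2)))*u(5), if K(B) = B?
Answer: 2592001/100 ≈ 25920.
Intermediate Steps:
Z(y) = 6*y³/5 (Z(y) = 3*((y*y)*(y + y))/5 = 3*(y²*(2*y))/5 = 3*(2*y³)/5 = 6*y³/5)
S = 1/100 (S = 1/(104 - 4) = 1/100 ≈ 0.010000)
S + (Z(-6)*(5*(-2)))*u(5) = 1/100 + (((6/5)*(-6)³)*(5*(-2)))*10 = 1/100 + (((6/5)*(-216))*(-10))*10 = 1/100 - 1296/5*(-10)*10 = 1/100 + 2592*10 = 1/100 + 25920 = 2592001/100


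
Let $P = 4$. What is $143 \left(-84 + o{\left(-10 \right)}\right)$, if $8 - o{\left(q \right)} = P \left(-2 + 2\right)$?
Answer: $-10868$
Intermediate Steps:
$o{\left(q \right)} = 8$ ($o{\left(q \right)} = 8 - 4 \left(-2 + 2\right) = 8 - 4 \cdot 0 = 8 - 0 = 8 + 0 = 8$)
$143 \left(-84 + o{\left(-10 \right)}\right) = 143 \left(-84 + 8\right) = 143 \left(-76\right) = -10868$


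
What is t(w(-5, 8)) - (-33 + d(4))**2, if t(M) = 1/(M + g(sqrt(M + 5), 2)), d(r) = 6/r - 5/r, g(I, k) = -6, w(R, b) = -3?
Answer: -154465/144 ≈ -1072.7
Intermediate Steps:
d(r) = 1/r
t(M) = 1/(-6 + M) (t(M) = 1/(M - 6) = 1/(-6 + M))
t(w(-5, 8)) - (-33 + d(4))**2 = 1/(-6 - 3) - (-33 + 1/4)**2 = 1/(-9) - (-33 + 1/4)**2 = -1/9 - (-131/4)**2 = -1/9 - 1*17161/16 = -1/9 - 17161/16 = -154465/144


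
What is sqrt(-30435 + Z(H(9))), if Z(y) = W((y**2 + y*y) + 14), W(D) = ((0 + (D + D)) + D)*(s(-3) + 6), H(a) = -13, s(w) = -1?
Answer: 3*I*sqrt(2795) ≈ 158.6*I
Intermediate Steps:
W(D) = 15*D (W(D) = ((0 + (D + D)) + D)*(-1 + 6) = ((0 + 2*D) + D)*5 = (2*D + D)*5 = (3*D)*5 = 15*D)
Z(y) = 210 + 30*y**2 (Z(y) = 15*((y**2 + y*y) + 14) = 15*((y**2 + y**2) + 14) = 15*(2*y**2 + 14) = 15*(14 + 2*y**2) = 210 + 30*y**2)
sqrt(-30435 + Z(H(9))) = sqrt(-30435 + (210 + 30*(-13)**2)) = sqrt(-30435 + (210 + 30*169)) = sqrt(-30435 + (210 + 5070)) = sqrt(-30435 + 5280) = sqrt(-25155) = 3*I*sqrt(2795)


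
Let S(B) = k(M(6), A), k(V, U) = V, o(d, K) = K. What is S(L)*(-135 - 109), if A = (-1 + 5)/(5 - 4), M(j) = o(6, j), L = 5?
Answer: -1464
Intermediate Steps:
M(j) = j
A = 4 (A = 4/1 = 4*1 = 4)
S(B) = 6
S(L)*(-135 - 109) = 6*(-135 - 109) = 6*(-244) = -1464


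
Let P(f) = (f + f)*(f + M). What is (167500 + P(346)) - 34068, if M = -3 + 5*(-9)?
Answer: 339648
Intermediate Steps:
M = -48 (M = -3 - 45 = -48)
P(f) = 2*f*(-48 + f) (P(f) = (f + f)*(f - 48) = (2*f)*(-48 + f) = 2*f*(-48 + f))
(167500 + P(346)) - 34068 = (167500 + 2*346*(-48 + 346)) - 34068 = (167500 + 2*346*298) - 34068 = (167500 + 206216) - 34068 = 373716 - 34068 = 339648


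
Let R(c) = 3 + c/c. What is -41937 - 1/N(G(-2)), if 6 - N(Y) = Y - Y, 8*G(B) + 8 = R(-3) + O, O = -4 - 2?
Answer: -251623/6 ≈ -41937.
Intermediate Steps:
R(c) = 4 (R(c) = 3 + 1 = 4)
O = -6
G(B) = -5/4 (G(B) = -1 + (4 - 6)/8 = -1 + (⅛)*(-2) = -1 - ¼ = -5/4)
N(Y) = 6 (N(Y) = 6 - (Y - Y) = 6 - 1*0 = 6 + 0 = 6)
-41937 - 1/N(G(-2)) = -41937 - 1/6 = -41937 - 1*⅙ = -41937 - ⅙ = -251623/6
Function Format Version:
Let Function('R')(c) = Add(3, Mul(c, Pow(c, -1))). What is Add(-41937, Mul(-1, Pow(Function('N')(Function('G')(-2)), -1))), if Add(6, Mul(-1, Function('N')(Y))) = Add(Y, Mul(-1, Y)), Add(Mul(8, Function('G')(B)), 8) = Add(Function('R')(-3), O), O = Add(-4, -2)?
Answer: Rational(-251623, 6) ≈ -41937.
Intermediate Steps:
Function('R')(c) = 4 (Function('R')(c) = Add(3, 1) = 4)
O = -6
Function('G')(B) = Rational(-5, 4) (Function('G')(B) = Add(-1, Mul(Rational(1, 8), Add(4, -6))) = Add(-1, Mul(Rational(1, 8), -2)) = Add(-1, Rational(-1, 4)) = Rational(-5, 4))
Function('N')(Y) = 6 (Function('N')(Y) = Add(6, Mul(-1, Add(Y, Mul(-1, Y)))) = Add(6, Mul(-1, 0)) = Add(6, 0) = 6)
Add(-41937, Mul(-1, Pow(Function('N')(Function('G')(-2)), -1))) = Add(-41937, Mul(-1, Pow(6, -1))) = Add(-41937, Mul(-1, Rational(1, 6))) = Add(-41937, Rational(-1, 6)) = Rational(-251623, 6)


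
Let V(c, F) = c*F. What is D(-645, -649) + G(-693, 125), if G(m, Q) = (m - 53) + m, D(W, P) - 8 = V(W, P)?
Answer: 417174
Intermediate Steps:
V(c, F) = F*c
D(W, P) = 8 + P*W
G(m, Q) = -53 + 2*m (G(m, Q) = (-53 + m) + m = -53 + 2*m)
D(-645, -649) + G(-693, 125) = (8 - 649*(-645)) + (-53 + 2*(-693)) = (8 + 418605) + (-53 - 1386) = 418613 - 1439 = 417174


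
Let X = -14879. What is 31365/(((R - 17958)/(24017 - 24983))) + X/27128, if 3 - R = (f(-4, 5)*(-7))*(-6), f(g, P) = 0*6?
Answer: 869495235/515432 ≈ 1686.9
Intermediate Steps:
f(g, P) = 0
R = 3 (R = 3 - 0*(-7)*(-6) = 3 - 0*(-6) = 3 - 1*0 = 3 + 0 = 3)
31365/(((R - 17958)/(24017 - 24983))) + X/27128 = 31365/(((3 - 17958)/(24017 - 24983))) - 14879/27128 = 31365/((-17955/(-966))) - 14879*1/27128 = 31365/((-17955*(-1/966))) - 14879/27128 = 31365/(855/46) - 14879/27128 = 31365*(46/855) - 14879/27128 = 32062/19 - 14879/27128 = 869495235/515432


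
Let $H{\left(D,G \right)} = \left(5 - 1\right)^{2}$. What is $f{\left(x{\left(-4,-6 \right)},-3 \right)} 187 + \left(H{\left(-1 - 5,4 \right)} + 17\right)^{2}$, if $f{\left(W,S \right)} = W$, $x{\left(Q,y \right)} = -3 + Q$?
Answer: $-220$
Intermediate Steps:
$H{\left(D,G \right)} = 16$ ($H{\left(D,G \right)} = 4^{2} = 16$)
$f{\left(x{\left(-4,-6 \right)},-3 \right)} 187 + \left(H{\left(-1 - 5,4 \right)} + 17\right)^{2} = \left(-3 - 4\right) 187 + \left(16 + 17\right)^{2} = \left(-7\right) 187 + 33^{2} = -1309 + 1089 = -220$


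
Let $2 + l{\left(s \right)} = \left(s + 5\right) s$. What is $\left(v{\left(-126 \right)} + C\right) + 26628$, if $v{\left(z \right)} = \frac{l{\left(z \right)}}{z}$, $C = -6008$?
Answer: $\frac{1291438}{63} \approx 20499.0$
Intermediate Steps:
$l{\left(s \right)} = -2 + s \left(5 + s\right)$ ($l{\left(s \right)} = -2 + \left(s + 5\right) s = -2 + \left(5 + s\right) s = -2 + s \left(5 + s\right)$)
$v{\left(z \right)} = \frac{-2 + z^{2} + 5 z}{z}$
$\left(v{\left(-126 \right)} + C\right) + 26628 = \left(\left(5 - 126 - \frac{2}{-126}\right) - 6008\right) + 26628 = \left(\left(5 - 126 - - \frac{1}{63}\right) - 6008\right) + 26628 = \left(\left(5 - 126 + \frac{1}{63}\right) - 6008\right) + 26628 = \left(- \frac{7622}{63} - 6008\right) + 26628 = - \frac{386126}{63} + 26628 = \frac{1291438}{63}$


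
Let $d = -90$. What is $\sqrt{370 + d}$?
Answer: $2 \sqrt{70} \approx 16.733$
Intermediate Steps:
$\sqrt{370 + d} = \sqrt{370 - 90} = \sqrt{280} = 2 \sqrt{70}$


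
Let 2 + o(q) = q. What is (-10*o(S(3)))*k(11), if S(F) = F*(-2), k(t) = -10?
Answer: -800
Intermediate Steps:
S(F) = -2*F
o(q) = -2 + q
(-10*o(S(3)))*k(11) = -10*(-2 - 2*3)*(-10) = -10*(-2 - 6)*(-10) = -10*(-8)*(-10) = 80*(-10) = -800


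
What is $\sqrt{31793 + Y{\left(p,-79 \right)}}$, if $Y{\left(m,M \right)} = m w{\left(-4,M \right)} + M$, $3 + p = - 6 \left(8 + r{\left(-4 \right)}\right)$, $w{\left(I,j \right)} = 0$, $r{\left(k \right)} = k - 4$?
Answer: $\sqrt{31714} \approx 178.08$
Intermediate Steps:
$r{\left(k \right)} = -4 + k$
$p = -3$ ($p = -3 - 6 \left(8 - 8\right) = -3 - 0 = -3 + 0 = -3$)
$Y{\left(m,M \right)} = M$ ($Y{\left(m,M \right)} = m 0 + M = 0 + M = M$)
$\sqrt{31793 + Y{\left(p,-79 \right)}} = \sqrt{31793 - 79} = \sqrt{31714}$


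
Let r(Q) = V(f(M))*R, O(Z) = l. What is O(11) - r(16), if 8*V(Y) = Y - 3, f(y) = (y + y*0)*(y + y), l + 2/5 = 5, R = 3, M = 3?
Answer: -41/40 ≈ -1.0250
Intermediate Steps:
l = 23/5 (l = -⅖ + 5 = 23/5 ≈ 4.6000)
f(y) = 2*y² (f(y) = (y + 0)*(2*y) = y*(2*y) = 2*y²)
O(Z) = 23/5
V(Y) = -3/8 + Y/8 (V(Y) = (Y - 3)/8 = (-3 + Y)/8 = -3/8 + Y/8)
r(Q) = 45/8 (r(Q) = (-3/8 + (2*3²)/8)*3 = (-3/8 + (2*9)/8)*3 = (-3/8 + (⅛)*18)*3 = (-3/8 + 9/4)*3 = (15/8)*3 = 45/8)
O(11) - r(16) = 23/5 - 1*45/8 = 23/5 - 45/8 = -41/40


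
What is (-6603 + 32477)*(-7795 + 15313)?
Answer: 194520732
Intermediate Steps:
(-6603 + 32477)*(-7795 + 15313) = 25874*7518 = 194520732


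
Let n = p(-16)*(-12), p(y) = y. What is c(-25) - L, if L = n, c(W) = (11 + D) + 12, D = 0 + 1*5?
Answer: -164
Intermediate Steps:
D = 5 (D = 0 + 5 = 5)
n = 192 (n = -16*(-12) = 192)
c(W) = 28 (c(W) = (11 + 5) + 12 = 16 + 12 = 28)
L = 192
c(-25) - L = 28 - 1*192 = 28 - 192 = -164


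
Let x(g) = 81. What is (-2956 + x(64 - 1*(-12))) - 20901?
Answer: -23776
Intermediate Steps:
(-2956 + x(64 - 1*(-12))) - 20901 = (-2956 + 81) - 20901 = -2875 - 20901 = -23776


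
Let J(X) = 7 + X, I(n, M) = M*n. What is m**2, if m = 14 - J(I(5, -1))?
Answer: 144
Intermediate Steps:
m = 12 (m = 14 - (7 - 1*5) = 14 - (7 - 5) = 14 - 1*2 = 14 - 2 = 12)
m**2 = 12**2 = 144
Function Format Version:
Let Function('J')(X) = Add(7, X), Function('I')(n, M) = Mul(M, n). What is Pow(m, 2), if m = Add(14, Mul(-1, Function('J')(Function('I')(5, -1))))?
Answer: 144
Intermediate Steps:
m = 12 (m = Add(14, Mul(-1, Add(7, Mul(-1, 5)))) = Add(14, Mul(-1, Add(7, -5))) = Add(14, Mul(-1, 2)) = Add(14, -2) = 12)
Pow(m, 2) = Pow(12, 2) = 144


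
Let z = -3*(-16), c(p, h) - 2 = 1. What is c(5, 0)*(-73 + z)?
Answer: -75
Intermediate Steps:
c(p, h) = 3 (c(p, h) = 2 + 1 = 3)
z = 48
c(5, 0)*(-73 + z) = 3*(-73 + 48) = 3*(-25) = -75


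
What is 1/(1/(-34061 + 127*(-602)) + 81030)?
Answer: 110515/8955030449 ≈ 1.2341e-5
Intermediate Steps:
1/(1/(-34061 + 127*(-602)) + 81030) = 1/(1/(-34061 - 76454) + 81030) = 1/(1/(-110515) + 81030) = 1/(-1/110515 + 81030) = 1/(8955030449/110515) = 110515/8955030449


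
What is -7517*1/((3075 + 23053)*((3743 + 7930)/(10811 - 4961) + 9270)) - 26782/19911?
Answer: -2108704666717031/1567674187395288 ≈ -1.3451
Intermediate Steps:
-7517*1/((3075 + 23053)*((3743 + 7930)/(10811 - 4961) + 9270)) - 26782/19911 = -7517*1/(26128*(11673/5850 + 9270)) - 26782*1/19911 = -7517*1/(26128*(11673*(1/5850) + 9270)) - 26782/19911 = -7517*1/(26128*(1297/650 + 9270)) - 26782/19911 = -7517/(26128*(6026797/650)) - 26782/19911 = -7517/78734076008/325 - 26782/19911 = -7517*325/78734076008 - 26782/19911 = -2443025/78734076008 - 26782/19911 = -2108704666717031/1567674187395288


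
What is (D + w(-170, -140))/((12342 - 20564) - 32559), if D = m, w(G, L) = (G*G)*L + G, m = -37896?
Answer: 4084066/40781 ≈ 100.15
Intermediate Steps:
w(G, L) = G + L*G² (w(G, L) = G²*L + G = L*G² + G = G + L*G²)
D = -37896
(D + w(-170, -140))/((12342 - 20564) - 32559) = (-37896 - 170*(1 - 170*(-140)))/((12342 - 20564) - 32559) = (-37896 - 170*(1 + 23800))/(-8222 - 32559) = (-37896 - 170*23801)/(-40781) = (-37896 - 4046170)*(-1/40781) = -4084066*(-1/40781) = 4084066/40781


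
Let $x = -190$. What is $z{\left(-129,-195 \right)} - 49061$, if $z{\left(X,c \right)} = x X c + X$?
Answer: $-4828640$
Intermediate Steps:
$z{\left(X,c \right)} = X - 190 X c$ ($z{\left(X,c \right)} = - 190 X c + X = X - 190 X c$)
$z{\left(-129,-195 \right)} - 49061 = - 129 \left(1 - -37050\right) - 49061 = - 129 \left(1 + 37050\right) - 49061 = \left(-129\right) 37051 - 49061 = -4779579 - 49061 = -4828640$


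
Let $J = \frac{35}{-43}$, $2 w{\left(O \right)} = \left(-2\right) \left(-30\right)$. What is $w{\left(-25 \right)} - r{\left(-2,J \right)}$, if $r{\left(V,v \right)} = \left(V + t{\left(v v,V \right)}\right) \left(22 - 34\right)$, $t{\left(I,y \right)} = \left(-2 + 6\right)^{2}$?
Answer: $198$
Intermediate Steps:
$w{\left(O \right)} = 30$ ($w{\left(O \right)} = \frac{\left(-2\right) \left(-30\right)}{2} = \frac{1}{2} \cdot 60 = 30$)
$t{\left(I,y \right)} = 16$ ($t{\left(I,y \right)} = 4^{2} = 16$)
$J = - \frac{35}{43}$ ($J = 35 \left(- \frac{1}{43}\right) = - \frac{35}{43} \approx -0.81395$)
$r{\left(V,v \right)} = -192 - 12 V$ ($r{\left(V,v \right)} = \left(V + 16\right) \left(22 - 34\right) = \left(16 + V\right) \left(-12\right) = -192 - 12 V$)
$w{\left(-25 \right)} - r{\left(-2,J \right)} = 30 - \left(-192 - -24\right) = 30 - \left(-192 + 24\right) = 30 - -168 = 30 + 168 = 198$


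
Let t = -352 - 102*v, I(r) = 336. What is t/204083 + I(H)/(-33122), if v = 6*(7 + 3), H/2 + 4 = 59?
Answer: -141468736/3379818563 ≈ -0.041857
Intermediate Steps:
H = 110 (H = -8 + 2*59 = -8 + 118 = 110)
v = 60 (v = 6*10 = 60)
t = -6472 (t = -352 - 102*60 = -352 - 6120 = -6472)
t/204083 + I(H)/(-33122) = -6472/204083 + 336/(-33122) = -6472*1/204083 + 336*(-1/33122) = -6472/204083 - 168/16561 = -141468736/3379818563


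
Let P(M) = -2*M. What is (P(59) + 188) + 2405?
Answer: 2475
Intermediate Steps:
(P(59) + 188) + 2405 = (-2*59 + 188) + 2405 = (-118 + 188) + 2405 = 70 + 2405 = 2475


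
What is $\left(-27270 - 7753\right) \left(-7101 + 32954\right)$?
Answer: $-905449619$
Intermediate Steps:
$\left(-27270 - 7753\right) \left(-7101 + 32954\right) = \left(-35023\right) 25853 = -905449619$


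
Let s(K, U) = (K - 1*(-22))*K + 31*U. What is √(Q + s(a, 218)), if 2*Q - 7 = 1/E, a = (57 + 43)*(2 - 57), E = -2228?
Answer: √149593437912702/2228 ≈ 5489.6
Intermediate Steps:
a = -5500 (a = 100*(-55) = -5500)
s(K, U) = 31*U + K*(22 + K) (s(K, U) = (K + 22)*K + 31*U = (22 + K)*K + 31*U = K*(22 + K) + 31*U = 31*U + K*(22 + K))
Q = 15595/4456 (Q = 7/2 + (½)/(-2228) = 7/2 + (½)*(-1/2228) = 7/2 - 1/4456 = 15595/4456 ≈ 3.4998)
√(Q + s(a, 218)) = √(15595/4456 + ((-5500)² + 22*(-5500) + 31*218)) = √(15595/4456 + (30250000 - 121000 + 6758)) = √(15595/4456 + 30135758) = √(134284953243/4456) = √149593437912702/2228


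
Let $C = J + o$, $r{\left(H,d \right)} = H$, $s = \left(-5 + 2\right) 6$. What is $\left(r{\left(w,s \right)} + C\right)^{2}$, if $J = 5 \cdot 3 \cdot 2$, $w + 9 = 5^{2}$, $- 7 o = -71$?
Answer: $\frac{154449}{49} \approx 3152.0$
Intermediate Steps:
$o = \frac{71}{7}$ ($o = \left(- \frac{1}{7}\right) \left(-71\right) = \frac{71}{7} \approx 10.143$)
$s = -18$ ($s = \left(-3\right) 6 = -18$)
$w = 16$ ($w = -9 + 5^{2} = -9 + 25 = 16$)
$J = 30$ ($J = 15 \cdot 2 = 30$)
$C = \frac{281}{7}$ ($C = 30 + \frac{71}{7} = \frac{281}{7} \approx 40.143$)
$\left(r{\left(w,s \right)} + C\right)^{2} = \left(16 + \frac{281}{7}\right)^{2} = \left(\frac{393}{7}\right)^{2} = \frac{154449}{49}$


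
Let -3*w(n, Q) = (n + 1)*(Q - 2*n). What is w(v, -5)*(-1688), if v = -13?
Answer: -141792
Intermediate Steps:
w(n, Q) = -(1 + n)*(Q - 2*n)/3 (w(n, Q) = -(n + 1)*(Q - 2*n)/3 = -(1 + n)*(Q - 2*n)/3)
w(v, -5)*(-1688) = (-⅓*(-5) + (⅔)*(-13) + (⅔)*(-13)² - ⅓*(-5)*(-13))*(-1688) = (5/3 - 26/3 + (⅔)*169 - 65/3)*(-1688) = (5/3 - 26/3 + 338/3 - 65/3)*(-1688) = 84*(-1688) = -141792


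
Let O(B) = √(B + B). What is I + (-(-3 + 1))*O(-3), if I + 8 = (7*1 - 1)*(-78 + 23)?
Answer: -338 + 2*I*√6 ≈ -338.0 + 4.899*I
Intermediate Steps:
I = -338 (I = -8 + (7*1 - 1)*(-78 + 23) = -8 + (7 - 1)*(-55) = -8 + 6*(-55) = -8 - 330 = -338)
O(B) = √2*√B (O(B) = √(2*B) = √2*√B)
I + (-(-3 + 1))*O(-3) = -338 + (-(-3 + 1))*(√2*√(-3)) = -338 + (-1*(-2))*(√2*(I*√3)) = -338 + 2*(I*√6) = -338 + 2*I*√6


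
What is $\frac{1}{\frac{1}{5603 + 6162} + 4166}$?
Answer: $\frac{11765}{49012991} \approx 0.00024004$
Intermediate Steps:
$\frac{1}{\frac{1}{5603 + 6162} + 4166} = \frac{1}{\frac{1}{11765} + 4166} = \frac{1}{\frac{49012991}{11765}} = \frac{11765}{49012991}$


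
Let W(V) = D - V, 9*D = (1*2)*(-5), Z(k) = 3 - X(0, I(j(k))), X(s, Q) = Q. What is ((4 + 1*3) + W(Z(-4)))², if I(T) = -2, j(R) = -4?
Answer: 64/81 ≈ 0.79012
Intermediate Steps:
Z(k) = 5 (Z(k) = 3 - 1*(-2) = 3 + 2 = 5)
D = -10/9 (D = ((1*2)*(-5))/9 = (2*(-5))/9 = (⅑)*(-10) = -10/9 ≈ -1.1111)
W(V) = -10/9 - V
((4 + 1*3) + W(Z(-4)))² = ((4 + 1*3) + (-10/9 - 1*5))² = ((4 + 3) + (-10/9 - 5))² = (7 - 55/9)² = (8/9)² = 64/81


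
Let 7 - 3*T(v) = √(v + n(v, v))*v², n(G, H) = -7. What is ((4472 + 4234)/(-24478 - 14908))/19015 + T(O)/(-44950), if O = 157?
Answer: -641647763/10099250793150 + 24649*√6/26970 ≈ 2.2386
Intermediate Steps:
T(v) = 7/3 - v²*√(-7 + v)/3 (T(v) = 7/3 - √(v - 7)*v²/3 = 7/3 - √(-7 + v)*v²/3 = 7/3 - v²*√(-7 + v)/3)
((4472 + 4234)/(-24478 - 14908))/19015 + T(O)/(-44950) = ((4472 + 4234)/(-24478 - 14908))/19015 + (7/3 - ⅓*157²*√(-7 + 157))/(-44950) = (8706/(-39386))*(1/19015) + (7/3 - ⅓*24649*√150)*(-1/44950) = (8706*(-1/39386))*(1/19015) + (7/3 - ⅓*24649*5*√6)*(-1/44950) = -4353/19693*1/19015 + (7/3 - 123245*√6/3)*(-1/44950) = -4353/374462395 + (-7/134850 + 24649*√6/26970) = -641647763/10099250793150 + 24649*√6/26970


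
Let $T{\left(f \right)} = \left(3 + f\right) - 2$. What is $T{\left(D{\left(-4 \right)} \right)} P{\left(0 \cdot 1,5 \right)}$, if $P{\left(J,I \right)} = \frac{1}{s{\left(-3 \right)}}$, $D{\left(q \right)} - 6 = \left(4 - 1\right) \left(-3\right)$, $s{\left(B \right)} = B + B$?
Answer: $\frac{1}{3} \approx 0.33333$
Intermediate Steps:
$s{\left(B \right)} = 2 B$
$D{\left(q \right)} = -3$ ($D{\left(q \right)} = 6 + \left(4 - 1\right) \left(-3\right) = 6 + 3 \left(-3\right) = 6 - 9 = -3$)
$T{\left(f \right)} = 1 + f$
$P{\left(J,I \right)} = - \frac{1}{6}$ ($P{\left(J,I \right)} = \frac{1}{2 \left(-3\right)} = \frac{1}{-6} = - \frac{1}{6}$)
$T{\left(D{\left(-4 \right)} \right)} P{\left(0 \cdot 1,5 \right)} = \left(1 - 3\right) \left(- \frac{1}{6}\right) = \left(-2\right) \left(- \frac{1}{6}\right) = \frac{1}{3}$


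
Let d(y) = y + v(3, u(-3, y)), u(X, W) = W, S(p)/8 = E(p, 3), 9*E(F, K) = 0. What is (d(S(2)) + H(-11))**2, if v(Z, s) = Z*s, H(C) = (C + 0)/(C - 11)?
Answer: 1/4 ≈ 0.25000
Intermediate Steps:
E(F, K) = 0 (E(F, K) = (1/9)*0 = 0)
S(p) = 0 (S(p) = 8*0 = 0)
H(C) = C/(-11 + C)
d(y) = 4*y (d(y) = y + 3*y = 4*y)
(d(S(2)) + H(-11))**2 = (4*0 - 11/(-11 - 11))**2 = (0 - 11/(-22))**2 = (0 - 11*(-1/22))**2 = (0 + 1/2)**2 = (1/2)**2 = 1/4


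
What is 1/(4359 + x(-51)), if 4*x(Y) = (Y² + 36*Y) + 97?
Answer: 2/9149 ≈ 0.00021860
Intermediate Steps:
x(Y) = 97/4 + 9*Y + Y²/4 (x(Y) = ((Y² + 36*Y) + 97)/4 = (97 + Y² + 36*Y)/4 = 97/4 + 9*Y + Y²/4)
1/(4359 + x(-51)) = 1/(4359 + (97/4 + 9*(-51) + (¼)*(-51)²)) = 1/(4359 + (97/4 - 459 + (¼)*2601)) = 1/(4359 + (97/4 - 459 + 2601/4)) = 1/(4359 + 431/2) = 1/(9149/2) = 2/9149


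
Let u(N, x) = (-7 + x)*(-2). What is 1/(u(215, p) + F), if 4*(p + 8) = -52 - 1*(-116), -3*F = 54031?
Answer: -3/54037 ≈ -5.5518e-5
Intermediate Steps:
F = -54031/3 (F = -⅓*54031 = -54031/3 ≈ -18010.)
p = 8 (p = -8 + (-52 - 1*(-116))/4 = -8 + (-52 + 116)/4 = -8 + (¼)*64 = -8 + 16 = 8)
u(N, x) = 14 - 2*x
1/(u(215, p) + F) = 1/((14 - 2*8) - 54031/3) = 1/((14 - 16) - 54031/3) = 1/(-2 - 54031/3) = 1/(-54037/3) = -3/54037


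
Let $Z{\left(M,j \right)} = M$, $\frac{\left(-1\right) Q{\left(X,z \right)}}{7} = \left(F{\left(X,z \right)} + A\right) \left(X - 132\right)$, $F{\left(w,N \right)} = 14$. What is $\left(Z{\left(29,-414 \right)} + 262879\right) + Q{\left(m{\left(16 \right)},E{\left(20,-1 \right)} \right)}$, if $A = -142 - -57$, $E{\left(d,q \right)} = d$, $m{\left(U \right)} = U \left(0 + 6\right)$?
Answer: $245016$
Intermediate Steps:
$m{\left(U \right)} = 6 U$ ($m{\left(U \right)} = U 6 = 6 U$)
$A = -85$ ($A = -142 + 57 = -85$)
$Q{\left(X,z \right)} = -65604 + 497 X$ ($Q{\left(X,z \right)} = - 7 \left(14 - 85\right) \left(X - 132\right) = - 7 \left(- 71 \left(-132 + X\right)\right) = - 7 \left(9372 - 71 X\right) = -65604 + 497 X$)
$\left(Z{\left(29,-414 \right)} + 262879\right) + Q{\left(m{\left(16 \right)},E{\left(20,-1 \right)} \right)} = \left(29 + 262879\right) - \left(65604 - 497 \cdot 6 \cdot 16\right) = 262908 + \left(-65604 + 497 \cdot 96\right) = 262908 + \left(-65604 + 47712\right) = 262908 - 17892 = 245016$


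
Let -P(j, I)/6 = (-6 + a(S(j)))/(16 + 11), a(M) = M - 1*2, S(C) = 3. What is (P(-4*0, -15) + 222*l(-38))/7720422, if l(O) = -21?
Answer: -20974/34741899 ≈ -0.00060371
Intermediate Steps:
a(M) = -2 + M (a(M) = M - 2 = -2 + M)
P(j, I) = 10/9 (P(j, I) = -6*(-6 + (-2 + 3))/(16 + 11) = -6*(-6 + 1)/27 = -(-30)/27 = -6*(-5/27) = 10/9)
(P(-4*0, -15) + 222*l(-38))/7720422 = (10/9 + 222*(-21))/7720422 = (10/9 - 4662)*(1/7720422) = -41948/9*1/7720422 = -20974/34741899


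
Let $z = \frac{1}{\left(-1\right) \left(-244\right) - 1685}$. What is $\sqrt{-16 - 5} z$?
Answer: $- \frac{i \sqrt{21}}{1441} \approx - 0.0031801 i$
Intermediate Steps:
$z = - \frac{1}{1441}$ ($z = \frac{1}{244 - 1685} = \frac{1}{-1441} = - \frac{1}{1441} \approx -0.00069396$)
$\sqrt{-16 - 5} z = \sqrt{-16 - 5} \left(- \frac{1}{1441}\right) = \sqrt{-21} \left(- \frac{1}{1441}\right) = i \sqrt{21} \left(- \frac{1}{1441}\right) = - \frac{i \sqrt{21}}{1441}$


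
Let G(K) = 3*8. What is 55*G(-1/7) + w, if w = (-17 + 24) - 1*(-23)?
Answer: 1350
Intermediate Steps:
G(K) = 24
w = 30 (w = 7 + 23 = 30)
55*G(-1/7) + w = 55*24 + 30 = 1320 + 30 = 1350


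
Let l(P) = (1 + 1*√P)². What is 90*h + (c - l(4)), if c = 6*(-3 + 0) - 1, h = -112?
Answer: -10108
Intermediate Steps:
l(P) = (1 + √P)²
c = -19 (c = 6*(-3) - 1 = -18 - 1 = -19)
90*h + (c - l(4)) = 90*(-112) + (-19 - (1 + √4)²) = -10080 + (-19 - (1 + 2)²) = -10080 + (-19 - 1*3²) = -10080 + (-19 - 1*9) = -10080 + (-19 - 9) = -10080 - 28 = -10108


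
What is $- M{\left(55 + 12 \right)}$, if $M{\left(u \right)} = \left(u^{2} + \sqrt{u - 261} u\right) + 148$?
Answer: $-4637 - 67 i \sqrt{194} \approx -4637.0 - 933.2 i$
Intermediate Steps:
$M{\left(u \right)} = 148 + u^{2} + u \sqrt{-261 + u}$ ($M{\left(u \right)} = \left(u^{2} + \sqrt{-261 + u} u\right) + 148 = \left(u^{2} + u \sqrt{-261 + u}\right) + 148 = 148 + u^{2} + u \sqrt{-261 + u}$)
$- M{\left(55 + 12 \right)} = - (148 + \left(55 + 12\right)^{2} + \left(55 + 12\right) \sqrt{-261 + \left(55 + 12\right)}) = - (148 + 67^{2} + 67 \sqrt{-261 + 67}) = - (148 + 4489 + 67 \sqrt{-194}) = - (148 + 4489 + 67 i \sqrt{194}) = - (4637 + 67 i \sqrt{194}) = -4637 - 67 i \sqrt{194}$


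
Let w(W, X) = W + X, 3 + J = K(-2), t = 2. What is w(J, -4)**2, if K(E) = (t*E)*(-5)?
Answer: 169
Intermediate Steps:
K(E) = -10*E (K(E) = (2*E)*(-5) = -10*E)
J = 17 (J = -3 - 10*(-2) = -3 + 20 = 17)
w(J, -4)**2 = (17 - 4)**2 = 13**2 = 169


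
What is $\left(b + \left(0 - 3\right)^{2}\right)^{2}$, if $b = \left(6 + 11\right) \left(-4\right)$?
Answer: $3481$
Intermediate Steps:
$b = -68$ ($b = 17 \left(-4\right) = -68$)
$\left(b + \left(0 - 3\right)^{2}\right)^{2} = \left(-68 + \left(0 - 3\right)^{2}\right)^{2} = \left(-68 + \left(-3\right)^{2}\right)^{2} = \left(-68 + 9\right)^{2} = \left(-59\right)^{2} = 3481$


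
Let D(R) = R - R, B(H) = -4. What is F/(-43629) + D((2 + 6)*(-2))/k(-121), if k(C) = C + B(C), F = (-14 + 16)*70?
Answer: -140/43629 ≈ -0.0032089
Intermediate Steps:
D(R) = 0
F = 140 (F = 2*70 = 140)
k(C) = -4 + C (k(C) = C - 4 = -4 + C)
F/(-43629) + D((2 + 6)*(-2))/k(-121) = 140/(-43629) + 0/(-4 - 121) = 140*(-1/43629) + 0/(-125) = -140/43629 + 0*(-1/125) = -140/43629 + 0 = -140/43629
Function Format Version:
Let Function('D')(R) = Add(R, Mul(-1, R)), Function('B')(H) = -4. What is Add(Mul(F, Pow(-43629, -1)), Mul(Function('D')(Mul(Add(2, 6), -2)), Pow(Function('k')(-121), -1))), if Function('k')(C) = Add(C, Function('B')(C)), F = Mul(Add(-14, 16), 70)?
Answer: Rational(-140, 43629) ≈ -0.0032089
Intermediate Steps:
Function('D')(R) = 0
F = 140 (F = Mul(2, 70) = 140)
Function('k')(C) = Add(-4, C) (Function('k')(C) = Add(C, -4) = Add(-4, C))
Add(Mul(F, Pow(-43629, -1)), Mul(Function('D')(Mul(Add(2, 6), -2)), Pow(Function('k')(-121), -1))) = Add(Mul(140, Pow(-43629, -1)), Mul(0, Pow(Add(-4, -121), -1))) = Add(Mul(140, Rational(-1, 43629)), Mul(0, Pow(-125, -1))) = Add(Rational(-140, 43629), Mul(0, Rational(-1, 125))) = Add(Rational(-140, 43629), 0) = Rational(-140, 43629)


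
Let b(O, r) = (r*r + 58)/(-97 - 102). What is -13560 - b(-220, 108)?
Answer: -2686718/199 ≈ -13501.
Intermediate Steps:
b(O, r) = -58/199 - r²/199 (b(O, r) = (r² + 58)/(-199) = (58 + r²)*(-1/199) = -58/199 - r²/199)
-13560 - b(-220, 108) = -13560 - (-58/199 - 1/199*108²) = -13560 - (-58/199 - 1/199*11664) = -13560 - (-58/199 - 11664/199) = -13560 - 1*(-11722/199) = -13560 + 11722/199 = -2686718/199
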